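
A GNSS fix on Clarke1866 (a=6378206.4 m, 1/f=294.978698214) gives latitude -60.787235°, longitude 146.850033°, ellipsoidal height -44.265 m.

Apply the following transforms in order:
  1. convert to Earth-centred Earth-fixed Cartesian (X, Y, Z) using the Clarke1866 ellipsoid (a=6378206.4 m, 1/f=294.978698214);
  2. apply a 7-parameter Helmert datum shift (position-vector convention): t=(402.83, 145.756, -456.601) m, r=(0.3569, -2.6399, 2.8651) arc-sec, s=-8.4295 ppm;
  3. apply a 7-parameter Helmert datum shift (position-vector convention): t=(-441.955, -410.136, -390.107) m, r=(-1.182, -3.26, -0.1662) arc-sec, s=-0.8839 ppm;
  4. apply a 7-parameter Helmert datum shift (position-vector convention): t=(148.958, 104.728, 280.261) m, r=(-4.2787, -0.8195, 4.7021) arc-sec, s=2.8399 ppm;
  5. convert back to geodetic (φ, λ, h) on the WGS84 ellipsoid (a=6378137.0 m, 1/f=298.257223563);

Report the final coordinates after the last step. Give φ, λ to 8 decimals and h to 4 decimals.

start: φ=-60.787235°, λ=146.850033°, h=-44.265 m
→ ECEF (a=6378206.400, f=1/294.978698214): X=-2612986.8672, Y=1706633.7000, Z=-5543575.1203
→ Helmert 7p (PV): X=-2612514.7673, Y=1706738.3668, Z=-5544015.4810
→ Helmert 7p (PV): X=-2612865.4152, Y=1706297.0573, Z=-5544451.7587
→ Helmert 7p (PV): X=-2612740.7466, Y=1706232.0540, Z=-5544233.0195
→ geod (Bowring, a=6378137.000): φ=-60.79162869°, λ=146.85373619°, h=210.5199 m

φ=-60.79162869°, λ=146.85373619°, h=210.5199 m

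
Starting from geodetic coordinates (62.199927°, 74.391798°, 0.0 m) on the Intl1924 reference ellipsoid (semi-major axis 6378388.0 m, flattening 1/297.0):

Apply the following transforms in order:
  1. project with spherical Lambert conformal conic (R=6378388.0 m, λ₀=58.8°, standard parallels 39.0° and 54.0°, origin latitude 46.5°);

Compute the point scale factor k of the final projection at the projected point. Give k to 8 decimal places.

1.03383886

start: φ=62.199927°, λ=74.391798°, h=0.000 m
→ into lcc (λ₀=58.8°): φ=62.19992700°, λ−λ₀=15.59179800°
scale k = 1.03383886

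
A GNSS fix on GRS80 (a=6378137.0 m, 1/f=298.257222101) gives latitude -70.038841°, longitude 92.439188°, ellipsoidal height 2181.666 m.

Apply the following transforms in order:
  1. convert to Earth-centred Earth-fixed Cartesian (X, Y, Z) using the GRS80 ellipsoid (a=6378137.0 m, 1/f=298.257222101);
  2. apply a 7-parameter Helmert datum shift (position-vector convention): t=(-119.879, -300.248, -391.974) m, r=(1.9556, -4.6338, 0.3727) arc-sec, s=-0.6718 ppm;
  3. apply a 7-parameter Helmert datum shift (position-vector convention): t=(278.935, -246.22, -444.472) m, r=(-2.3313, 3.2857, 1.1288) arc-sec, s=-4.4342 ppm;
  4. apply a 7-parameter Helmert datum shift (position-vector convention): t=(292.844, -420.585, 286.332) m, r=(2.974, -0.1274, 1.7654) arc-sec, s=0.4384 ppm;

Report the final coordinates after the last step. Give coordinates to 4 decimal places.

start: φ=-70.038841°, λ=92.439188°, h=2181.666 m
→ ECEF (a=6378137.000, f=1/298.257222101): X=-92974.4019, Y=2182620.7186, Z=-5974571.2658
→ Helmert 7p (PV): X=-92963.9418, Y=2182375.4813, Z=-5974940.6214
→ Helmert 7p (PV): X=-92791.7153, Y=2182051.5442, Z=-5975381.7845
→ Helmert 7p (PV): X=-92513.8972, Y=2181717.2769, Z=-5975066.6678

X=-92513.8972 m, Y=2181717.2769 m, Z=-5975066.6678 m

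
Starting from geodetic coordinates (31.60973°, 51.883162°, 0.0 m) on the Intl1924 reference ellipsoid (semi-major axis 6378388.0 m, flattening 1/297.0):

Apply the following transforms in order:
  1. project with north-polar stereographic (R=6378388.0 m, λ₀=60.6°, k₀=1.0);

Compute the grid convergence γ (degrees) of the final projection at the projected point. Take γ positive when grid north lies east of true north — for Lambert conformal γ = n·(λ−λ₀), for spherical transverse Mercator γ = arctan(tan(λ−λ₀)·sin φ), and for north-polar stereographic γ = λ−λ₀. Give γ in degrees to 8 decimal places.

-8.71683800

start: φ=31.609730°, λ=51.883162°, h=0.000 m
→ into stereo (λ₀=60.6°): φ=31.60973000°, λ−λ₀=-8.71683800°
convergence γ = -8.71683800°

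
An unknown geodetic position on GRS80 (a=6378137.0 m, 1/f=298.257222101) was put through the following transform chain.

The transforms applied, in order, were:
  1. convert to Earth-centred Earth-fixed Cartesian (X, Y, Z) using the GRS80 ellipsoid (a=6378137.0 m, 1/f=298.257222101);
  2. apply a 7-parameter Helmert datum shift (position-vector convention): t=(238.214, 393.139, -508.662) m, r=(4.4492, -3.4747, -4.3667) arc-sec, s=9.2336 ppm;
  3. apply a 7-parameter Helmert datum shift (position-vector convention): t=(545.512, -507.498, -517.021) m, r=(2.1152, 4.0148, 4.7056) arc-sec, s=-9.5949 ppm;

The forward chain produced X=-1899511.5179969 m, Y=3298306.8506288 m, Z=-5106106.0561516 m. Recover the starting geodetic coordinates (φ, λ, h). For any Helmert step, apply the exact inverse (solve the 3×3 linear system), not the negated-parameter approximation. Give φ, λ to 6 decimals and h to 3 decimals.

φ=-53.475287°, λ=119.948172°, h=3722.262 m

start: X=-1899511.5180, Y=3298306.8506, Z=-5106106.0562 m
→ Helmert⁻¹: X=-1899900.6243, Y=3298836.9860, Z=-5105708.8323
→ Helmert⁻¹: X=-1900277.1199, Y=3298263.0405, Z=-5105192.1643
→ geod (Bowring, a=6378137.000): φ=-53.47528700°, λ=119.94817200°, h=3722.2620 m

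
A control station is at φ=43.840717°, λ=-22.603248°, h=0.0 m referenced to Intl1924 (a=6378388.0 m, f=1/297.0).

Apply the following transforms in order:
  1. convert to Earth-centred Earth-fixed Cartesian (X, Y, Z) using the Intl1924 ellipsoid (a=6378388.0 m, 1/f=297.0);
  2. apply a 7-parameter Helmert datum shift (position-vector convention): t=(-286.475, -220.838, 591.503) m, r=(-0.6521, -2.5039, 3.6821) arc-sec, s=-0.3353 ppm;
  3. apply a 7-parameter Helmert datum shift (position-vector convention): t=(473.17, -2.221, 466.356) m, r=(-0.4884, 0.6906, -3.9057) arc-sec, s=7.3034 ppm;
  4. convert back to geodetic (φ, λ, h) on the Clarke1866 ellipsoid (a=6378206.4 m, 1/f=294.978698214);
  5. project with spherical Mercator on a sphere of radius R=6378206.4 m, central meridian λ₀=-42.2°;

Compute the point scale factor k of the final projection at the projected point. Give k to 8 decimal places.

1.38661328

start: φ=43.840717°, λ=-22.603248°, h=0.000 m
→ ECEF (a=6378388.000, f=1/297.0): X=4254020.3827, Y=-1771060.7216, Z=4395421.3416
→ Helmert 7p (PV): X=4253710.7400, Y=-1771191.1299, Z=4396068.6105
→ Helmert 7p (PV): X=4254196.1569, Y=-1771276.4235, Z=4396557.0246
→ geod (Bowring, a=6378206.400): φ=43.84787724°, λ=-22.60488393°, h=1215.3118 m
→ into merc (λ₀=-42.2°): φ=43.84787724°, λ−λ₀=19.59511607°
scale k = 1.38661328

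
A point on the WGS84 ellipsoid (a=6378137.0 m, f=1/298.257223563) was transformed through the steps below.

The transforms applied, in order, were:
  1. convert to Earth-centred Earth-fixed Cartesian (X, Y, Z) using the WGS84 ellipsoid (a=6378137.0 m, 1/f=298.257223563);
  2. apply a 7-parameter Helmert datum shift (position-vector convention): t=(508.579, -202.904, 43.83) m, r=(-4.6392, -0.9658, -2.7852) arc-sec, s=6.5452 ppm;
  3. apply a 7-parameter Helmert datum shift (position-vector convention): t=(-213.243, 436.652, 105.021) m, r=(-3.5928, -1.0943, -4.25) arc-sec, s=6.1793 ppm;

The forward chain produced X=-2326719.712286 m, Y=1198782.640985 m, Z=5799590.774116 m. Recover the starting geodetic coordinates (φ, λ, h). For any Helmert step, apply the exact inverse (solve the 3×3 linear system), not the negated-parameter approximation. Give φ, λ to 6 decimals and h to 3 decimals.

φ=65.853750°, λ=152.754761°, h=2349.160 m

start: X=-2326719.7123, Y=1198782.6410, Z=5799590.7741 m
→ Helmert⁻¹: X=-2326486.0133, Y=1198189.6302, Z=5799483.1298
→ Helmert⁻¹: X=-2326968.3865, Y=1198222.8314, Z=5799439.1870
→ geod (Bowring, a=6378137.000): φ=65.85375000°, λ=152.75476100°, h=2349.1600 m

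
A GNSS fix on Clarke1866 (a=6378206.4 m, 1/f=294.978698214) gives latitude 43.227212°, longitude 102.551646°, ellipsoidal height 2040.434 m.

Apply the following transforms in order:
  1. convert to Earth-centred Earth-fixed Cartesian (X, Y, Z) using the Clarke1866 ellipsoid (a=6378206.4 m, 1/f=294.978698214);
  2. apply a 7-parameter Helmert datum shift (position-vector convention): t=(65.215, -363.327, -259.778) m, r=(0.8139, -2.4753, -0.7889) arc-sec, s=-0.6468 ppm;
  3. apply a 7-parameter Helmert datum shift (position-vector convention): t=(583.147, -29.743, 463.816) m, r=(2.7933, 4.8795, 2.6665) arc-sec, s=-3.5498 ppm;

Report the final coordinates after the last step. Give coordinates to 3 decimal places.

start: φ=43.227212°, λ=102.551646°, h=2040.434 m
→ ECEF (a=6378206.400, f=1/294.978698214): X=-1011909.4679, Y=4545036.7532, Z=4347124.2118
→ Helmert 7p (PV): X=-1011878.3831, Y=4544657.2035, Z=4346867.4129
→ Helmert 7p (PV): X=-1011247.5640, Y=4544539.3804, Z=4347401.2806

X=-1011247.564 m, Y=4544539.380 m, Z=4347401.281 m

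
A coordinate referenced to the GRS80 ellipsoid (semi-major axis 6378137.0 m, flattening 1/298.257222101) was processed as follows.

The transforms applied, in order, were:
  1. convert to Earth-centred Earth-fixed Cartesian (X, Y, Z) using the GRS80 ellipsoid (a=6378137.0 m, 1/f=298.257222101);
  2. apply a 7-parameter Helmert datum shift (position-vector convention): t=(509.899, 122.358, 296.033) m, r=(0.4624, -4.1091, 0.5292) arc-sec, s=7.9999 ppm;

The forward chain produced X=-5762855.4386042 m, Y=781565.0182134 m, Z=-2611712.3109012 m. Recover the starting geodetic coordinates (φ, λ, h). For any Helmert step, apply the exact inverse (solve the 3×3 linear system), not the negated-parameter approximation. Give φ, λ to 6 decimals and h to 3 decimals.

φ=-24.327830°, λ=172.278452°, h=1121.405 m

start: X=-5762855.4386, Y=781565.0182, Z=-2611712.3109 m
→ Helmert⁻¹: X=-5763369.2591, Y=781445.3403, Z=-2611874.3853
→ geod (Bowring, a=6378137.000): φ=-24.32783000°, λ=172.27845200°, h=1121.4050 m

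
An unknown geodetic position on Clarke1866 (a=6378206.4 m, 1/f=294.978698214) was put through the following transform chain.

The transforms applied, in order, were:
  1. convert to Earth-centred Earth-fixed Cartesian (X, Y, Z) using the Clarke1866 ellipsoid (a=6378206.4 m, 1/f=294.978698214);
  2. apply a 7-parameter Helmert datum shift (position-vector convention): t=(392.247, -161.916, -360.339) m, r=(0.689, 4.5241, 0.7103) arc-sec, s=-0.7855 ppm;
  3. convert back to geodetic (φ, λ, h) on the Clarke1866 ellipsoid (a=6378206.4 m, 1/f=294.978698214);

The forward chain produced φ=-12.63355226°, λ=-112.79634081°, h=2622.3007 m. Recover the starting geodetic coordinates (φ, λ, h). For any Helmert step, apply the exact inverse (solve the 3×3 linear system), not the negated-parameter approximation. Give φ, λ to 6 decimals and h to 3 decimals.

start: φ=-12.633552°, λ=-112.796341°, h=2622.301 m
→ ECEF (a=6378206.400, f=1/294.978698214): X=-2412828.2918, Y=-5740917.9914, Z=-1386363.0634
→ Helmert⁻¹: X=-2413211.8029, Y=-5740756.9044, Z=-1386037.5670
→ geod (Bowring, a=6378206.400): φ=-12.63068200°, λ=-112.80016800°, h=2551.2190 m

φ=-12.630682°, λ=-112.800168°, h=2551.219 m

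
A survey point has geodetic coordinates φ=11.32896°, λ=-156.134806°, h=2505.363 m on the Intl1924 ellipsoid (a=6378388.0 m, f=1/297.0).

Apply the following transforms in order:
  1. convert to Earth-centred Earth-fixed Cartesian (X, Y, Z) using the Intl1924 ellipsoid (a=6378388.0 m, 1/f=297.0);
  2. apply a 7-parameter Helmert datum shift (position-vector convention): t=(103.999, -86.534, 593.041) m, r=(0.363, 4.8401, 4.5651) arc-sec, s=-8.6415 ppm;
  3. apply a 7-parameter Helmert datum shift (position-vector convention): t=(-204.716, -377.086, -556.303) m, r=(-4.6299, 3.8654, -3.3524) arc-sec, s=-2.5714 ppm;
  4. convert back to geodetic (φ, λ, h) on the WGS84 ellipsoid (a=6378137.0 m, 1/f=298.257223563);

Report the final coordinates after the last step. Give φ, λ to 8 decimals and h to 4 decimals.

start: φ=11.328960°, λ=-156.134806°, h=2505.363 m
→ ECEF (a=6378388.000, f=1/297.0): X=-5722369.9103, Y=-2531647.5648, Z=1245212.0574
→ Helmert 7p (PV): X=-5722131.2117, Y=-2531841.0606, Z=1245924.1595
→ Helmert 7p (PV): X=-5722339.0149, Y=-2532090.6689, Z=1245528.7157
→ geod (Bowring, a=6378137.000): φ=11.33118041°, λ=-156.13098125°, h=2963.1492 m

φ=11.33118041°, λ=-156.13098125°, h=2963.1492 m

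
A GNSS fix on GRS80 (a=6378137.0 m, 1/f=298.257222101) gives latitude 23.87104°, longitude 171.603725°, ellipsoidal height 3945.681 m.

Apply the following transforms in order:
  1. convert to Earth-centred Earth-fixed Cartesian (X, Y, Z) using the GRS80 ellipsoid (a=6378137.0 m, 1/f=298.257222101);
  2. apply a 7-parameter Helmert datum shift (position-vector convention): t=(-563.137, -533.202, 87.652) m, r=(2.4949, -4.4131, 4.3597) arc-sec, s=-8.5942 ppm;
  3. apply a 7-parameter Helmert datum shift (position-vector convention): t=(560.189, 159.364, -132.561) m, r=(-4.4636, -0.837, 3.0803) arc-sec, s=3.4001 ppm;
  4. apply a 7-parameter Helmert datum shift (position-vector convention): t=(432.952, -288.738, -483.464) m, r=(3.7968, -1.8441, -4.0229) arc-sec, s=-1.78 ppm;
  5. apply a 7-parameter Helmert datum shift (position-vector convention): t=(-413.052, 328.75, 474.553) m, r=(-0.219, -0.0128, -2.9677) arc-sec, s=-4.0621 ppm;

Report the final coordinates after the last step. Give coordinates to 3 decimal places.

start: φ=23.871040°, λ=171.603725°, h=3945.681 m
→ ECEF (a=6378137.000, f=1/298.257222101): X=-5776763.1006, Y=852654.4049, Z=2566825.2237
→ Helmert 7p (PV): X=-5777349.5304, Y=851960.7289, Z=2566777.5346
→ Helmert 7p (PV): X=-5776832.1237, Y=852092.2577, Z=2566611.8203
→ Helmert 7p (PV): X=-5776395.2168, Y=851867.4270, Z=2566087.8252
→ Helmert 7p (PV): X=-5776772.7073, Y=852278.5505, Z=2566550.6915

X=-5776772.707 m, Y=852278.551 m, Z=2566550.692 m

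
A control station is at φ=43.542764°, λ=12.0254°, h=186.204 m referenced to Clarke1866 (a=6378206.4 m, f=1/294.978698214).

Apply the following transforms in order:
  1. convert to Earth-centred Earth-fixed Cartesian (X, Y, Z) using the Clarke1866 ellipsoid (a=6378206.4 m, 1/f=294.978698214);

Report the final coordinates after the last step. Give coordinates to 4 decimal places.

X=4529264.4867 m, Y=964823.6856 m, Z=4371333.1851 m

start: φ=43.542764°, λ=12.025400°, h=186.204 m
→ ECEF (a=6378206.400, f=1/294.978698214): X=4529264.4867, Y=964823.6856, Z=4371333.1851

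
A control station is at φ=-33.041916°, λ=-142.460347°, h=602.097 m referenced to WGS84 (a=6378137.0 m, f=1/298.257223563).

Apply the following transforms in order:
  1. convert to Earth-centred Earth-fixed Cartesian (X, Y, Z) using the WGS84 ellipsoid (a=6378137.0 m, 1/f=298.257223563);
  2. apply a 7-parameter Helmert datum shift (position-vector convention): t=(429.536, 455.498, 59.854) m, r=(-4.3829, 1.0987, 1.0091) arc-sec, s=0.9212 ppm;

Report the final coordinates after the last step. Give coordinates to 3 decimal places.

start: φ=-33.041916°, λ=-142.460347°, h=602.097 m
→ ECEF (a=6378137.000, f=1/298.257223563): X=-4244125.0423, Y=-3261300.8484, Z=-3458184.7264
→ Helmert 7p (PV): X=-4243701.8815, Y=-3260942.6008, Z=-3458036.1520

X=-4243701.881 m, Y=-3260942.601 m, Z=-3458036.152 m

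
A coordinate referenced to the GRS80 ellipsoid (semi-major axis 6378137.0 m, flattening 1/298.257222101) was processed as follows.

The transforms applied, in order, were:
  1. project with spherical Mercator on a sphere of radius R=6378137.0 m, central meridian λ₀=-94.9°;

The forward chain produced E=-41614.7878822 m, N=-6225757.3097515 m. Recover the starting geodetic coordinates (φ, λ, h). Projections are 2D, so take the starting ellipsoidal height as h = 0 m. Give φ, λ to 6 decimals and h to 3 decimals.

φ=-48.709765°, λ=-95.273832°, h=0.000 m

start: E=-41614.7879, N=-6225757.3098 m
→ merc⁻¹: φ=-48.70976500°, λ=-95.27383200°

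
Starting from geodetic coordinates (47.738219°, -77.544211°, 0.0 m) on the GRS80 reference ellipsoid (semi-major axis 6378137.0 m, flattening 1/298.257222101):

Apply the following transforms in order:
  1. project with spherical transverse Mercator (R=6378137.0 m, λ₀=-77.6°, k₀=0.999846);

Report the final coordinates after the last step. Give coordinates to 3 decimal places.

start: φ=47.738219°, λ=-77.544211°, h=0.000 m
→ tm (R=6378137.0, λ₀=-77.6°): E=4175.9708, N=5313377.3492

E=4175.971 m, N=5313377.349 m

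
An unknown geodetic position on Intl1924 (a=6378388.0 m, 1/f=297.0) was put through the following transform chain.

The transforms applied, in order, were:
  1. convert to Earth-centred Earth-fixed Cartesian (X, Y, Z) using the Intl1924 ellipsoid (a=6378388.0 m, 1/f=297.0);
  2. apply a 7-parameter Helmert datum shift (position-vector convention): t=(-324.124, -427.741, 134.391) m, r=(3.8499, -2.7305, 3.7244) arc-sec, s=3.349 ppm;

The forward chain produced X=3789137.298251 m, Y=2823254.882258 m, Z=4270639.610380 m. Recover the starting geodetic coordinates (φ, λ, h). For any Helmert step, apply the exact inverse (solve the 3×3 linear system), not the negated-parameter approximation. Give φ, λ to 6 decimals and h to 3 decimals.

φ=42.293821°, λ=36.690632°, h=762.058 m

start: X=3789137.2983, Y=2823254.8823, Z=4270639.6104 m
→ Helmert⁻¹: X=3789556.2477, Y=2823684.4471, Z=4270388.0484
→ geod (Bowring, a=6378388.000): φ=42.29382100°, λ=36.69063200°, h=762.0580 m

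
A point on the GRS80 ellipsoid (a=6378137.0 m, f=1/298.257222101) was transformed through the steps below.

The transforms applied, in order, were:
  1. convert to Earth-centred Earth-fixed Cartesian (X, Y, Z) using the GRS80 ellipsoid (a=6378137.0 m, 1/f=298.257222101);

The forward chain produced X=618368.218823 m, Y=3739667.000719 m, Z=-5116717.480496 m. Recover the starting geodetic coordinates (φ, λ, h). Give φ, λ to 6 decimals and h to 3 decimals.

start: X=618368.2188, Y=3739667.0007, Z=-5116717.4805 m
→ geod (Bowring, a=6378137.000): φ=-53.65287400°, λ=80.61088100°, h=3448.6820 m

φ=-53.652874°, λ=80.610881°, h=3448.682 m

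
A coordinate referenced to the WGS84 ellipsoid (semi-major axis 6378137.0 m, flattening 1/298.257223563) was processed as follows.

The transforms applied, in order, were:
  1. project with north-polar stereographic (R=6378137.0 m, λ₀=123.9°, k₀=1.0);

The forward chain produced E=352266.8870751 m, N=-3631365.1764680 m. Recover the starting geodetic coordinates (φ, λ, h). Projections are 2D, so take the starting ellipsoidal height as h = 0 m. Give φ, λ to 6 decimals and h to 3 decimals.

φ=58.077970°, λ=129.440740°, h=0.000 m

start: E=352266.8871, N=-3631365.1765 m
→ stereo⁻¹: φ=58.07797000°, λ=129.44074000°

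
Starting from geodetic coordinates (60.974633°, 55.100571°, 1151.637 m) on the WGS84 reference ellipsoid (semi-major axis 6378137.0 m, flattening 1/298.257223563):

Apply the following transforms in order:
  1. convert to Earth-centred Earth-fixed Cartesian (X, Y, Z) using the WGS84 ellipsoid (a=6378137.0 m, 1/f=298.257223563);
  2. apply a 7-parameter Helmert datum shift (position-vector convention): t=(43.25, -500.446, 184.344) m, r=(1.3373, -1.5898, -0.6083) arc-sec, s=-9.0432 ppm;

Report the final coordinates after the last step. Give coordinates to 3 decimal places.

start: φ=60.974633°, λ=55.100571°, h=1151.637 m
→ ECEF (a=6378137.000, f=1/298.257223563): X=1775435.2955, Y=2545080.8636, Z=5554978.6866
→ Helmert 7p (PV): X=1775427.1806, Y=2544516.1511, Z=5555142.9806

X=1775427.181 m, Y=2544516.151 m, Z=5555142.981 m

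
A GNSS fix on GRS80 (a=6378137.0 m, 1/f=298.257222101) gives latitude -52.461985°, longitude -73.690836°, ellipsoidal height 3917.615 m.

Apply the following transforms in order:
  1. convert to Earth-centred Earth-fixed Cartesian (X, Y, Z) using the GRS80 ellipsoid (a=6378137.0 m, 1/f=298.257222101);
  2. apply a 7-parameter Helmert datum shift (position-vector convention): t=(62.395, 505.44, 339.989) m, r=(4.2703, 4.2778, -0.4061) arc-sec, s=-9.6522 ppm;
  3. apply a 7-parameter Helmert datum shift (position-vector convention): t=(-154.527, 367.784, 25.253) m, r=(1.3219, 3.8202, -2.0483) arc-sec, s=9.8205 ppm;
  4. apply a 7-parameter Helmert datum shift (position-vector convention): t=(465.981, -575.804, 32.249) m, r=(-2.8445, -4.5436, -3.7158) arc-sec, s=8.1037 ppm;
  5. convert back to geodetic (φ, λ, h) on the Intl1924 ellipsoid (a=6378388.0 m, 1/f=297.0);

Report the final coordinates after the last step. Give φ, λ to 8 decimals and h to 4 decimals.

φ=-52.46289537°, λ=-73.68699343°, h=3351.8972 m

start: φ=-52.461985°, λ=-73.690836°, h=3917.615 m
→ ECEF (a=6378137.000, f=1/298.257222101): X=1094275.4828, Y=-3739909.7153, Z=-5037394.7740
→ Helmert 7p (PV): X=1094215.4811, Y=-3739266.0432, Z=-5037106.2840
→ Helmert 7p (PV): X=1093941.2745, Y=-3738913.5649, Z=-5037174.7282
→ Helmert 7p (PV): X=1094459.7242, Y=-3739608.8409, Z=-5037107.6394
→ geod (Bowring, a=6378388.000): φ=-52.46289537°, λ=-73.68699343°, h=3351.8972 m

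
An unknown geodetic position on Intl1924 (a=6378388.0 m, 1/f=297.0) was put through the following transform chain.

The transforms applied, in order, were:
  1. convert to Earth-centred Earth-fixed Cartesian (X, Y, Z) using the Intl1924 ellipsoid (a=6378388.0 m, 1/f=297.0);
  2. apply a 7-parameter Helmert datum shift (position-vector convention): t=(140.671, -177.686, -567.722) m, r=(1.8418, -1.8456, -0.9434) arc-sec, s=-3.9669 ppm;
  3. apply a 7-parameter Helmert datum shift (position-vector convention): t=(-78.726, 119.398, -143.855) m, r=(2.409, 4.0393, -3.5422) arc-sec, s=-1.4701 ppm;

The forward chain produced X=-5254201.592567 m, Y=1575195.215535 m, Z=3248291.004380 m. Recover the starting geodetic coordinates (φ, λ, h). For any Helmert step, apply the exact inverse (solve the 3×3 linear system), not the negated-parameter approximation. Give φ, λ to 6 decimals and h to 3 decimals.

φ=30.807381°, λ=163.311696°, h=2566.584 m

start: X=-5254201.5926, Y=1575195.2155, Z=3248291.0044 m
→ Helmert⁻¹: X=-5254221.2508, Y=1575025.8396, Z=3248318.3461
→ Helmert⁻¹: X=-5254360.8995, Y=1575214.7529, Z=3248931.9052
→ geod (Bowring, a=6378388.000): φ=30.80738100°, λ=163.31169600°, h=2566.5840 m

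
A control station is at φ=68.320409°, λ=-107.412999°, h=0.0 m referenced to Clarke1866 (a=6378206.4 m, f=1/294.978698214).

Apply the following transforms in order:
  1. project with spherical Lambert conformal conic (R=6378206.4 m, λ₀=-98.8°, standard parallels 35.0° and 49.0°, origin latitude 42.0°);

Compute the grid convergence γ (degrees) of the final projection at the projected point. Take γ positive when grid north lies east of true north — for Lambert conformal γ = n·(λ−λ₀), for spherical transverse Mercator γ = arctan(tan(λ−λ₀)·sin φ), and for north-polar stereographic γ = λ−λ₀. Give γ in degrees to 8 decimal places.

-5.77768825

start: φ=68.320409°, λ=-107.412999°, h=0.000 m
→ into lcc (λ₀=-98.8°): φ=68.32040900°, λ−λ₀=-8.61299900°
convergence γ = -5.77768825°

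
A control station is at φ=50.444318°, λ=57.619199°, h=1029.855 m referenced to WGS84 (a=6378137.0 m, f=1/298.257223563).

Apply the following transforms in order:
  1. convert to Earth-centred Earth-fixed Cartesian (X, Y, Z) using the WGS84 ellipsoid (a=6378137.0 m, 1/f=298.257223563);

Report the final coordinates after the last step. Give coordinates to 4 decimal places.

X=2179950.9915 m, Y=3437598.6692 m, Z=4895204.4199 m

start: φ=50.444318°, λ=57.619199°, h=1029.855 m
→ ECEF (a=6378137.000, f=1/298.257223563): X=2179950.9915, Y=3437598.6692, Z=4895204.4199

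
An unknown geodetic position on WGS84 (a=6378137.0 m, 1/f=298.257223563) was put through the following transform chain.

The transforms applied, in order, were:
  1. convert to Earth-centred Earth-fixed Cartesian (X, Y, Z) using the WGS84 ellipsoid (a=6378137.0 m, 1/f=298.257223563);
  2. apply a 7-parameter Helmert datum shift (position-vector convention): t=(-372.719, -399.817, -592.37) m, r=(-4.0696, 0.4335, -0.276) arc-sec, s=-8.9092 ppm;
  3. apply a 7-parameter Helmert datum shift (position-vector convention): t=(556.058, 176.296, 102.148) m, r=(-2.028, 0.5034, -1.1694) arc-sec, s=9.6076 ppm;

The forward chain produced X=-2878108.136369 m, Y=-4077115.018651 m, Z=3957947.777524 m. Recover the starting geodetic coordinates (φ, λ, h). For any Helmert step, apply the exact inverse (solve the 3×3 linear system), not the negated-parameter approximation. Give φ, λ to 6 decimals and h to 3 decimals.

φ=38.606954°, λ=-125.221141°, h=-19.997 m

start: X=-2878108.1364, Y=-4077115.0187, Z=3957947.7775 m
→ Helmert⁻¹: X=-2878623.0808, Y=-4077307.3749, Z=3957760.4909
→ Helmert⁻¹: X=-2878278.8685, Y=-4077025.8288, Z=3958301.6381
→ geod (Bowring, a=6378137.000): φ=38.60695400°, λ=-125.22114100°, h=-19.9970 m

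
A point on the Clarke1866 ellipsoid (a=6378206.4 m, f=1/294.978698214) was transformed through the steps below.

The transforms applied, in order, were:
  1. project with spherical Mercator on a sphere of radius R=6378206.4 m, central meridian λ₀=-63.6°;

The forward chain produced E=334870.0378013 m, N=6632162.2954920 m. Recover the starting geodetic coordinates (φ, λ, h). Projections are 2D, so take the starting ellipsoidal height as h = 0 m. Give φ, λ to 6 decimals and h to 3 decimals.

start: E=334870.0378, N=6632162.2955 m
→ merc⁻¹: φ=51.06099500°, λ=-60.59184400°

φ=51.060995°, λ=-60.591844°, h=0.000 m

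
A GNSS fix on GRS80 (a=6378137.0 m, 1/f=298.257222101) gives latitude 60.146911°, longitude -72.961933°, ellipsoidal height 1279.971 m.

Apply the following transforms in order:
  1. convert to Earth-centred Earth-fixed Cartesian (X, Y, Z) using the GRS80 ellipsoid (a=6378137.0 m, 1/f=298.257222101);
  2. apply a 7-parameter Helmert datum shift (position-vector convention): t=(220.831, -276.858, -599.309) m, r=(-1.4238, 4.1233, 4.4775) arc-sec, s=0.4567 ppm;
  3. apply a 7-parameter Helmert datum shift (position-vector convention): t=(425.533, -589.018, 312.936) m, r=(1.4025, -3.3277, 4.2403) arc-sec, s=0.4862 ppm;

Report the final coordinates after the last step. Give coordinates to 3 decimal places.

start: φ=60.146911°, λ=-72.961933°, h=1279.971 m
→ ECEF (a=6378137.000, f=1/298.257222101): X=932804.2801, Y=-3043830.9112, Z=5509753.0135
→ Helmert 7p (PV): X=933201.7530, Y=-3044050.8779, Z=5509158.5846
→ Helmert 7p (PV): X=933601.4379, Y=-3044659.6511, Z=5509468.5566

X=933601.438 m, Y=-3044659.651 m, Z=5509468.557 m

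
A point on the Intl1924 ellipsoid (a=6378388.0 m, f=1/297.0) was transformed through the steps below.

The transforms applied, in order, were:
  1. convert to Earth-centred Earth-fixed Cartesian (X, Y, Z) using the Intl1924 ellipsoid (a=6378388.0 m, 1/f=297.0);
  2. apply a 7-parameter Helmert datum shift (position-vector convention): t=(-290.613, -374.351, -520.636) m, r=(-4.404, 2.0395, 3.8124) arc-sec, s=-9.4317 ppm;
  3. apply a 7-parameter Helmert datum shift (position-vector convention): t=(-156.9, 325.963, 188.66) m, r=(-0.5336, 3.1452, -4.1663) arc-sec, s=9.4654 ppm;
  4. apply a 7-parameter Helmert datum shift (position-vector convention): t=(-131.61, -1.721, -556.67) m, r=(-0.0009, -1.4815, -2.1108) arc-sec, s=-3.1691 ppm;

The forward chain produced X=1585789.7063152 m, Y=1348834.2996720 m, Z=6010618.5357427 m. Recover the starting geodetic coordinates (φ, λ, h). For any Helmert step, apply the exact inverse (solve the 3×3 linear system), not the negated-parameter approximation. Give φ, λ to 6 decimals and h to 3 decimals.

start: X=1585789.7063, Y=1348834.2997, Z=6010618.5357 m
→ Helmert⁻¹: X=1585955.7142, Y=1348856.4988, Z=6011182.8706
→ Helmert⁻¹: X=1585978.7051, Y=1348534.2563, Z=6010964.9868
→ Helmert⁻¹: X=1586249.7675, Y=1348763.6566, Z=6011586.8041
→ geod (Bowring, a=6378388.000): φ=71.01530600°, λ=40.37400000°, h=2757.4670 m

φ=71.015306°, λ=40.374000°, h=2757.467 m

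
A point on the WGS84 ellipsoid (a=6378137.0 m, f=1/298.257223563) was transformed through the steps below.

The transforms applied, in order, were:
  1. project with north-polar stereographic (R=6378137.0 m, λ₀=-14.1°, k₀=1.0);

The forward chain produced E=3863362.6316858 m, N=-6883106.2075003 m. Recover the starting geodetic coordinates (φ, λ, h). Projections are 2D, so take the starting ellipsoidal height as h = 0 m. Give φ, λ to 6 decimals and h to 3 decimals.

φ=26.503992°, λ=15.204707°, h=0.000 m

start: E=3863362.6317, N=-6883106.2075 m
→ stereo⁻¹: φ=26.50399200°, λ=15.20470700°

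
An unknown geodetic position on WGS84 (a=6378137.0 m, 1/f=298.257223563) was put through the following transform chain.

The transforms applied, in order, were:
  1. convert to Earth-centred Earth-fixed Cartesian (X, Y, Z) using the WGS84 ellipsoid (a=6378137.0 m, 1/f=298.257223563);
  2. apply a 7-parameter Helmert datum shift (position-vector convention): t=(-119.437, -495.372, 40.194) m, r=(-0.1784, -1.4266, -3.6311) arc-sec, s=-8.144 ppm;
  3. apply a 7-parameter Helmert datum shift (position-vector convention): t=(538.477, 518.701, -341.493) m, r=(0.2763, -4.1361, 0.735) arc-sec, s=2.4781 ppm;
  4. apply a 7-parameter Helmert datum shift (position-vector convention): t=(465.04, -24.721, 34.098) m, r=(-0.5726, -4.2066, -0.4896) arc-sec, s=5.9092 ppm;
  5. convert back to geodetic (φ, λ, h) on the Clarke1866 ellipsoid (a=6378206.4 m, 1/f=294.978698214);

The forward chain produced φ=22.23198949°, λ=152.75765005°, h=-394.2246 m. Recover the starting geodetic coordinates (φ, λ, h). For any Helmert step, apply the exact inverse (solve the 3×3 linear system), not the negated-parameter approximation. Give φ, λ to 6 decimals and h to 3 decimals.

start: φ=22.231989°, λ=152.757650°, h=-394.225 m
→ ECEF (a=6378206.400, f=1/294.978698214): X=-5251380.6313, Y=2703751.6648, Z=2397921.7870
→ Helmert⁻¹: X=-5251772.1500, Y=2703741.2859, Z=2397988.1308
→ Helmert⁻¹: X=-5252239.8845, Y=2703237.8146, Z=2398425.3793
→ Helmert⁻¹: X=-5252194.2280, Y=2703660.6716, Z=2398443.3823
→ geod (Bowring, a=6378137.000): φ=22.23251900°, λ=152.76204700°, h=469.6020 m

φ=22.232519°, λ=152.762047°, h=469.602 m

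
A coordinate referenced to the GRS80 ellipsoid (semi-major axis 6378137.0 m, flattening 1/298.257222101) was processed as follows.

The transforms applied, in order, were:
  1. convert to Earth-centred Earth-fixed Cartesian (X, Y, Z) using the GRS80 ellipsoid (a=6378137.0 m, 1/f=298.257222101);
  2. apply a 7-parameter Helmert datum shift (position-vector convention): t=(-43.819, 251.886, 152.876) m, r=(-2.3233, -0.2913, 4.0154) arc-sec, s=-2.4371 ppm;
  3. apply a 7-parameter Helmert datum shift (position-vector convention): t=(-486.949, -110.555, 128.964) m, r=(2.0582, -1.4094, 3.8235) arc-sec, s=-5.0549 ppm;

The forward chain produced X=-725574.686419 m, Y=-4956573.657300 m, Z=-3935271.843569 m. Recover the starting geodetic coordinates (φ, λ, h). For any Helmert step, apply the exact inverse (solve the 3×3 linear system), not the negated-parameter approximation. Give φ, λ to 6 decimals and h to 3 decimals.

start: X=-725574.6864, Y=-4956573.6573, Z=-3935271.8436 m
→ Helmert⁻¹: X=-725210.1711, Y=-4956513.9825, Z=-3935366.2871
→ Helmert⁻¹: X=-725270.1709, Y=-4956719.5006, Z=-3935583.5610
→ geod (Bowring, a=6378137.000): φ=-38.34111800°, λ=-98.32448000°, h=599.5490 m

φ=-38.341118°, λ=-98.324480°, h=599.549 m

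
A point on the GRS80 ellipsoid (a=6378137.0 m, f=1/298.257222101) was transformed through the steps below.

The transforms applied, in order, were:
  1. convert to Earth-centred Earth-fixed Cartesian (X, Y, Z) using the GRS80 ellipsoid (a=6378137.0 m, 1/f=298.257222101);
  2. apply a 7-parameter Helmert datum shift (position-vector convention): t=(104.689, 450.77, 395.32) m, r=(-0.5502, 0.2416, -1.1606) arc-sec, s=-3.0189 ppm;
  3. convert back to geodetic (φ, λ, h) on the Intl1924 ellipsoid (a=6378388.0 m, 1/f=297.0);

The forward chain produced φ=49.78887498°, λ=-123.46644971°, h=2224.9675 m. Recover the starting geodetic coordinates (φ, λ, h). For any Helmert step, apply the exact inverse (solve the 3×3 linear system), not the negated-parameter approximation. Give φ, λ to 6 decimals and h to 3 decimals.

start: φ=49.788875°, λ=-123.466450°, h=2224.968 m
→ ECEF (a=6378388.000, f=1/297.0): X=-2276080.9842, Y=-3443162.1721, Z=4849453.4610
→ Helmert⁻¹: X=-2276178.8480, Y=-3443649.0801, Z=4849060.9280
→ geod (Bowring, a=6378137.000): φ=49.78262900°, λ=-123.46385600°, h=2420.1070 m

φ=49.782629°, λ=-123.463856°, h=2420.107 m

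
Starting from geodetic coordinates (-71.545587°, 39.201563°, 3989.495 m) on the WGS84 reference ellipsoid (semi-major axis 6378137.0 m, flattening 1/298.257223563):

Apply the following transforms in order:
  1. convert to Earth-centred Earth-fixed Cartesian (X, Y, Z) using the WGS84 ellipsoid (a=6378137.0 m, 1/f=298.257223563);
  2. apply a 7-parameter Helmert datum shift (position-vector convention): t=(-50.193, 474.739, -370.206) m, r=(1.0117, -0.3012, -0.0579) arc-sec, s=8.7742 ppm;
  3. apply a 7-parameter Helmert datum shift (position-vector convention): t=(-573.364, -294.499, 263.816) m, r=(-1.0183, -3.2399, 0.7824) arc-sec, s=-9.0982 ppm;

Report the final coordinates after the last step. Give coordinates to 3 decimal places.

X=1569764.883 m, Y=1280953.661 m, Z=-6031688.347 m

start: φ=-71.545587°, λ=39.201563°, h=3989.495 m
→ ECEF (a=6378137.000, f=1/298.257223563): X=1570289.8945, Y=1280768.5194, Z=-6031610.8297
→ Helmert 7p (PV): X=1570262.6469, Y=1281283.6398, Z=-6032025.3831
→ Helmert 7p (PV): X=1569764.8833, Y=1280953.6606, Z=-6031688.3474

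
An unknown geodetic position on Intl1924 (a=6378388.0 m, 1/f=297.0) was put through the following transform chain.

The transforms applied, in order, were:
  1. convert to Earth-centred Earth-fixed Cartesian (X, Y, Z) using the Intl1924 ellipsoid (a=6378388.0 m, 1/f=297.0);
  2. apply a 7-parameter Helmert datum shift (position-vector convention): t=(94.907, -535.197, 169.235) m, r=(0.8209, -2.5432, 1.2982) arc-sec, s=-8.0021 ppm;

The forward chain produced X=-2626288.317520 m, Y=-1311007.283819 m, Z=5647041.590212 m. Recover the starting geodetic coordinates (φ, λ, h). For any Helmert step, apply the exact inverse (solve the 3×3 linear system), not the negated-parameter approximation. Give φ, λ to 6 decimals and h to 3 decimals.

start: X=-2626288.3175, Y=-1311007.2838, Z=5647041.5902 m
→ Helmert⁻¹: X=-2626342.8633, Y=-1310443.5697, Z=5646955.1400
→ geod (Bowring, a=6378388.000): φ=62.69369200°, λ=-153.48257700°, h=2738.2740 m

φ=62.693692°, λ=-153.482577°, h=2738.274 m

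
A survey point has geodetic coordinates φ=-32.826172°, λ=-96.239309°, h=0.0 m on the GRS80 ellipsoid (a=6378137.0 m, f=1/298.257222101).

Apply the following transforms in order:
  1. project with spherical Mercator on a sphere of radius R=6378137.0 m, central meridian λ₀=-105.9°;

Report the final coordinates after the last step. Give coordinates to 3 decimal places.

start: φ=-32.826172°, λ=-96.239309°, h=0.000 m
→ merc (R=6378137.0, λ₀=-105.9°): E=1075423.2028, N=-3872253.8678

E=1075423.203 m, N=-3872253.868 m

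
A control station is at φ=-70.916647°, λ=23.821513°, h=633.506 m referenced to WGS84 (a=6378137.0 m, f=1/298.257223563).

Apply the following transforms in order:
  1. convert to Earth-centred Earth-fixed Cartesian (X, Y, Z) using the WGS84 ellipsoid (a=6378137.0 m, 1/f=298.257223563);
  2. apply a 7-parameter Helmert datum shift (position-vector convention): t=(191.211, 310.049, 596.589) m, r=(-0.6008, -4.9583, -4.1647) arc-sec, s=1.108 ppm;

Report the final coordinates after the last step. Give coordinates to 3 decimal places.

start: φ=-70.916647°, λ=23.821513°, h=633.506 m
→ ECEF (a=6378137.000, f=1/298.257223563): X=1913557.4597, Y=844837.7972, Z=-6005846.2732
→ Helmert 7p (PV): X=1913912.2209, Y=845092.6519, Z=-6005212.8004

X=1913912.221 m, Y=845092.652 m, Z=-6005212.800 m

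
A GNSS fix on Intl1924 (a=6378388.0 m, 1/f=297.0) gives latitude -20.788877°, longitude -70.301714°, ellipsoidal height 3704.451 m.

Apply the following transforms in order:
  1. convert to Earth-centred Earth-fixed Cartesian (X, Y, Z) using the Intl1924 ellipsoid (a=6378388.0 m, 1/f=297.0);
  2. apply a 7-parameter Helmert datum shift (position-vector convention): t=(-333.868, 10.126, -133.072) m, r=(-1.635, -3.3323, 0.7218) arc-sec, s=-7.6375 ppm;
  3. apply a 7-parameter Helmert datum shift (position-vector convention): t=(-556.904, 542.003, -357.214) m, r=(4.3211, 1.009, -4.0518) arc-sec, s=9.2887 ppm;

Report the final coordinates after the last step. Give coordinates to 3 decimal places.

start: φ=-20.788877°, λ=-70.301714°, h=3704.451 m
→ ECEF (a=6378388.000, f=1/297.0): X=2011990.6787, Y=-5619801.7584, Z=-2250900.8174
→ Helmert 7p (PV): X=2011697.4739, Y=-5619759.5126, Z=-2250939.6476
→ Helmert 7p (PV): X=2011037.8509, Y=-5619262.0713, Z=-2251445.3418

X=2011037.851 m, Y=-5619262.071 m, Z=-2251445.342 m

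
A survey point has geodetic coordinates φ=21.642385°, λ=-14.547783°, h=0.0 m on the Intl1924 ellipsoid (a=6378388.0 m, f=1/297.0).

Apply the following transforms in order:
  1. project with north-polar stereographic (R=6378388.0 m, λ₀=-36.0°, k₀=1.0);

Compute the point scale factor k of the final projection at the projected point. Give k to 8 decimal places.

start: φ=21.642385°, λ=-14.547783°, h=0.000 m
→ into stereo (λ₀=-36.0°): φ=21.64238500°, λ−λ₀=21.45221700°
scale k = 1.46112075

1.46112075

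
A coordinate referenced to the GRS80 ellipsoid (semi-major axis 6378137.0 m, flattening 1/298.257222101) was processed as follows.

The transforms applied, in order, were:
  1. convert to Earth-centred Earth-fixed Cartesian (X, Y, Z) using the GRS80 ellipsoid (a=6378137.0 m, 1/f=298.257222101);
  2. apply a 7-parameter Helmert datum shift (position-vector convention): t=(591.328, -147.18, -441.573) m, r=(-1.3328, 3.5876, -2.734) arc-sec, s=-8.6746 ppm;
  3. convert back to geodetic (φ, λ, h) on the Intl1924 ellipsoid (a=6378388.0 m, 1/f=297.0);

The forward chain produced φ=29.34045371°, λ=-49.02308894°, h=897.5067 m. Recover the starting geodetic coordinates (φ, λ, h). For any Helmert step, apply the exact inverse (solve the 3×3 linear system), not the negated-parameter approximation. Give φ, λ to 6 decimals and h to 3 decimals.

start: φ=29.340454°, λ=-49.023089°, h=897.507 m
→ ECEF (a=6378388.000, f=1/297.0): X=3649581.3236, Y=-4201781.5888, Z=3107334.9029
→ Helmert⁻¹: X=3649023.2862, Y=-4201642.5711, Z=3107839.7536
→ geod (Bowring, a=6378137.000): φ=29.34580200°, λ=-49.02648800°, h=963.5510 m

φ=29.345802°, λ=-49.026488°, h=963.551 m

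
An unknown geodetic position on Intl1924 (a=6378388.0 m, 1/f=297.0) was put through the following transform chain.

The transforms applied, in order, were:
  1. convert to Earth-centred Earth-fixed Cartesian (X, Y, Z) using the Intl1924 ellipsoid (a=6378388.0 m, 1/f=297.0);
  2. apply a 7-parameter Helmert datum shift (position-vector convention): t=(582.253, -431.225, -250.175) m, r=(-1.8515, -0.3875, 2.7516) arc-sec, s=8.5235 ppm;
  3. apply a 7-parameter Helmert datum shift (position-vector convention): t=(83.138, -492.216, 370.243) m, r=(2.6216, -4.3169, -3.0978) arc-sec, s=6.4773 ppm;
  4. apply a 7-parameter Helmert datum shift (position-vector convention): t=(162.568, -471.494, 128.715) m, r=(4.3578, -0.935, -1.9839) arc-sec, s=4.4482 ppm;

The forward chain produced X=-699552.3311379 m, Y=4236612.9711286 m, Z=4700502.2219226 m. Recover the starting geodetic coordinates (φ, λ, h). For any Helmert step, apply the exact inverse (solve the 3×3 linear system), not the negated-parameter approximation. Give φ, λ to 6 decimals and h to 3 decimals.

start: X=-699552.3311, Y=4236612.9711, Z=4700502.2219 m
→ Helmert⁻¹: X=-699731.2342, Y=4237158.1912, Z=4700266.2514
→ Helmert⁻¹: X=-699775.1208, Y=4237672.1834, Z=4699826.3512
→ Helmert⁻¹: X=-700286.0386, Y=4238034.4377, Z=4700075.8230
→ geod (Bowring, a=6378388.000): φ=47.76751100°, λ=99.38268200°, h=604.7590 m

φ=47.767511°, λ=99.382682°, h=604.759 m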